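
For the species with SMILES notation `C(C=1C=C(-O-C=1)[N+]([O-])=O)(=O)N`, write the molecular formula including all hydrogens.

C5H4N2O4

Heavy atoms from the SMILES: 5 C, 2 N, 4 O.
Implicit hydrogens by atom environment:
  2 × C (aromatic): 1 H each → 2
  2 × C (aromatic): no H
  2 × O: no H
  1 × C: no H
  1 × N: 2 H
  1 × N (charge +1): no H
  1 × O (aromatic): no H
  1 × O (charge -1): no H
  Total hydrogens = 4.
Molecular formula: C5H4N2O4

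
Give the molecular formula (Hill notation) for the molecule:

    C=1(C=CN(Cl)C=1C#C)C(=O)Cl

Heavy atoms from the SMILES: 7 C, 2 Cl, 1 N, 1 O.
Implicit hydrogens by atom environment:
  2 × C (aromatic): 1 H each → 2
  2 × C (aromatic): no H
  2 × C: no H
  2 × Cl: no H
  1 × C: 1 H
  1 × N (aromatic): no H
  1 × O: no H
  Total hydrogens = 3.
Molecular formula: C7H3Cl2NO

C7H3Cl2NO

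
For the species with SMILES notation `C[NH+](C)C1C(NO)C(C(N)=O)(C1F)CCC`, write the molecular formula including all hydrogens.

Heavy atoms from the SMILES: 10 C, 1 F, 3 N, 2 O.
Implicit hydrogens by atom environment:
  3 × C: 3 H each → 9
  3 × C: 1 H each → 3
  2 × C: 2 H each → 4
  2 × C: no H
  1 × F: no H
  1 × N: 2 H
  1 × N (charge +1): 1 H
  1 × N: 1 H
  1 × O: 1 H
  1 × O: no H
  Total hydrogens = 21.
Net charge +1.
Molecular formula: C10H21FN3O2+

C10H21FN3O2+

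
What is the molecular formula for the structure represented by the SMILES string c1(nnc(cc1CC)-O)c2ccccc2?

C12H12N2O

Heavy atoms from the SMILES: 12 C, 2 N, 1 O.
Implicit hydrogens by atom environment:
  6 × C (aromatic): 1 H each → 6
  4 × C (aromatic): no H
  2 × N (aromatic): no H
  1 × C: 3 H
  1 × C: 2 H
  1 × O: 1 H
  Total hydrogens = 12.
Molecular formula: C12H12N2O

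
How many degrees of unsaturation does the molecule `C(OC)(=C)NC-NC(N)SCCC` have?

Molecular formula from the SMILES: C8H19N3OS.
DoU = (2C + 2 + N − H − X)/2 = (2·8 + 2 + 3 − 19 − 0)/2 = 2/2 = 1.
(Structurally: 0 ring(s) + 1 π bond(s) = 1.)

1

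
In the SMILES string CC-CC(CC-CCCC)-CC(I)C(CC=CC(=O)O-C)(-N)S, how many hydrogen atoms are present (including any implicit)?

Hydrogens are implicit in SMILES; fill each atom to its normal valence:
  9 × C: 2 H each → 18
  4 × C: 1 H each → 4
  3 × C: 3 H each → 9
  2 × C: no H
  2 × O: no H
  1 × I: no H
  1 × N: 2 H
  1 × S: 1 H
  Total hydrogens = 34.

34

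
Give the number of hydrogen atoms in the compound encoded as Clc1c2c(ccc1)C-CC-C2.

11

Hydrogens are implicit in SMILES; fill each atom to its normal valence:
  4 × C: 2 H each → 8
  3 × C (aromatic): 1 H each → 3
  3 × C (aromatic): no H
  1 × Cl: no H
  Total hydrogens = 11.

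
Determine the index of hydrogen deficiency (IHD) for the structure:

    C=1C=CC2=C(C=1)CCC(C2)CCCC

5

Molecular formula from the SMILES: C14H20.
DoU = (2C + 2 + N − H − X)/2 = (2·14 + 2 + 0 − 20 − 0)/2 = 10/2 = 5.
(Structurally: 2 ring(s) + 3 π bond(s) = 5.)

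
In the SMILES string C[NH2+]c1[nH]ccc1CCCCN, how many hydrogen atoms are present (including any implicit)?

Hydrogens are implicit in SMILES; fill each atom to its normal valence:
  4 × C: 2 H each → 8
  2 × C (aromatic): 1 H each → 2
  2 × C (aromatic): no H
  1 × C: 3 H
  1 × N: 2 H
  1 × N (charge +1): 2 H
  1 × N (aromatic): 1 H
  Total hydrogens = 18.

18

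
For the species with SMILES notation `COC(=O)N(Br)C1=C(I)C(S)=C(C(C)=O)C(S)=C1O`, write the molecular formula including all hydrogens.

C10H9BrINO4S2

Heavy atoms from the SMILES: 1 Br, 10 C, 1 I, 1 N, 4 O, 2 S.
Implicit hydrogens by atom environment:
  6 × C (aromatic): no H
  3 × O: no H
  2 × C: 3 H each → 6
  2 × C: no H
  2 × S: 1 H each → 2
  1 × Br: no H
  1 × I: no H
  1 × N: no H
  1 × O: 1 H
  Total hydrogens = 9.
Molecular formula: C10H9BrINO4S2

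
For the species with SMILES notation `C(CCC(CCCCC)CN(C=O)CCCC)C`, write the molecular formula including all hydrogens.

C16H33NO

Heavy atoms from the SMILES: 16 C, 1 N, 1 O.
Implicit hydrogens by atom environment:
  11 × C: 2 H each → 22
  3 × C: 3 H each → 9
  2 × C: 1 H each → 2
  1 × N: no H
  1 × O: no H
  Total hydrogens = 33.
Molecular formula: C16H33NO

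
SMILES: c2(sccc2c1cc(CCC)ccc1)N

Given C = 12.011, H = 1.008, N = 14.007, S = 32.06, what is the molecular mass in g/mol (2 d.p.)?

217.33

Molecular formula: C13H15NS.
M = 13×12.011 + 15×1.008 + 1×14.007 + 1×32.06 = 217.33 g/mol.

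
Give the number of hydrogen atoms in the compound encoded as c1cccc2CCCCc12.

Hydrogens are implicit in SMILES; fill each atom to its normal valence:
  4 × C: 2 H each → 8
  4 × C (aromatic): 1 H each → 4
  2 × C (aromatic): no H
  Total hydrogens = 12.

12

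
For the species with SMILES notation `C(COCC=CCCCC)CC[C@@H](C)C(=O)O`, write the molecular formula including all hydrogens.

Heavy atoms from the SMILES: 14 C, 3 O.
Implicit hydrogens by atom environment:
  8 × C: 2 H each → 16
  3 × C: 1 H each → 3
  2 × C: 3 H each → 6
  2 × O: no H
  1 × C: no H
  1 × O: 1 H
  Total hydrogens = 26.
Molecular formula: C14H26O3

C14H26O3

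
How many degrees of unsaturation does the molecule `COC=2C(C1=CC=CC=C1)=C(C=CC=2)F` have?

8

Molecular formula from the SMILES: C13H11FO.
DoU = (2C + 2 + N − H − X)/2 = (2·13 + 2 + 0 − 11 − 1)/2 = 16/2 = 8.
(Structurally: 2 ring(s) + 6 π bond(s) = 8.)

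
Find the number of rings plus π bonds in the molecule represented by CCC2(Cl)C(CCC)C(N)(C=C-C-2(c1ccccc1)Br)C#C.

Molecular formula from the SMILES: C19H23BrClN.
DoU = (2C + 2 + N − H − X)/2 = (2·19 + 2 + 1 − 23 − 2)/2 = 16/2 = 8.
(Structurally: 2 ring(s) + 6 π bond(s) = 8.)

8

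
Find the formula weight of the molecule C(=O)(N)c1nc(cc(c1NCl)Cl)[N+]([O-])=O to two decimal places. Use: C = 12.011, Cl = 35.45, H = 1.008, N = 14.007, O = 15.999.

251.02

Molecular formula: C6H4Cl2N4O3.
M = 6×12.011 + 2×35.45 + 4×1.008 + 4×14.007 + 3×15.999 = 251.02 g/mol.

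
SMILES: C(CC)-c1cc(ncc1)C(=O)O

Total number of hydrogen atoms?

11

Hydrogens are implicit in SMILES; fill each atom to its normal valence:
  3 × C (aromatic): 1 H each → 3
  2 × C: 2 H each → 4
  2 × C (aromatic): no H
  1 × C: 3 H
  1 × C: no H
  1 × N (aromatic): no H
  1 × O: 1 H
  1 × O: no H
  Total hydrogens = 11.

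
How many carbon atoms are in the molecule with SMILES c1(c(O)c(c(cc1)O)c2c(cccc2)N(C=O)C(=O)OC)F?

The symbol for carbon appears 15 times in the SMILES. Lowercase c denotes aromatic carbon and counts toward C.

15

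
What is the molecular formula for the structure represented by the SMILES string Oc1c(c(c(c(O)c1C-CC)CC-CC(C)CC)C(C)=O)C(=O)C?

Heavy atoms from the SMILES: 20 C, 4 O.
Implicit hydrogens by atom environment:
  6 × C: 2 H each → 12
  6 × C (aromatic): no H
  5 × C: 3 H each → 15
  2 × C: no H
  2 × O: 1 H each → 2
  2 × O: no H
  1 × C: 1 H
  Total hydrogens = 30.
Molecular formula: C20H30O4

C20H30O4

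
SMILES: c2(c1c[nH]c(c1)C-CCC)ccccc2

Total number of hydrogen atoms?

Hydrogens are implicit in SMILES; fill each atom to its normal valence:
  7 × C (aromatic): 1 H each → 7
  3 × C: 2 H each → 6
  3 × C (aromatic): no H
  1 × C: 3 H
  1 × N (aromatic): 1 H
  Total hydrogens = 17.

17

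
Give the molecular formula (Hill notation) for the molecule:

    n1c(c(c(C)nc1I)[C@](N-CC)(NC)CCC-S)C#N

Heavy atoms from the SMILES: 13 C, 1 I, 5 N, 1 S.
Implicit hydrogens by atom environment:
  4 × C: 2 H each → 8
  4 × C (aromatic): no H
  3 × C: 3 H each → 9
  2 × C: no H
  2 × N: 1 H each → 2
  2 × N (aromatic): no H
  1 × I: no H
  1 × N: no H
  1 × S: 1 H
  Total hydrogens = 20.
Molecular formula: C13H20IN5S

C13H20IN5S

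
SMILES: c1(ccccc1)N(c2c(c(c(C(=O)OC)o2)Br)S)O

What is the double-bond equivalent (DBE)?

Molecular formula from the SMILES: C12H10BrNO4S.
DoU = (2C + 2 + N − H − X)/2 = (2·12 + 2 + 1 − 10 − 1)/2 = 16/2 = 8.
(Structurally: 2 ring(s) + 6 π bond(s) = 8.)

8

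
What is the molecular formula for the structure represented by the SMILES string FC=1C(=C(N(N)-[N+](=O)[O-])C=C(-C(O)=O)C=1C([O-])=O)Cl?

C8H4ClFN3O6-

Heavy atoms from the SMILES: 8 C, 1 Cl, 1 F, 3 N, 6 O.
Implicit hydrogens by atom environment:
  5 × C (aromatic): no H
  3 × O: no H
  2 × C: no H
  2 × O (charge -1): no H
  1 × C (aromatic): 1 H
  1 × Cl: no H
  1 × F: no H
  1 × N: 2 H
  1 × N: no H
  1 × N (charge +1): no H
  1 × O: 1 H
  Total hydrogens = 4.
Net charge -1.
Molecular formula: C8H4ClFN3O6-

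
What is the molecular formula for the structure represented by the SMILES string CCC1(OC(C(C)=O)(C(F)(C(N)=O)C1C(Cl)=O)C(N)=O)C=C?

Heavy atoms from the SMILES: 13 C, 1 Cl, 1 F, 2 N, 5 O.
Implicit hydrogens by atom environment:
  7 × C: no H
  5 × O: no H
  2 × C: 3 H each → 6
  2 × C: 2 H each → 4
  2 × C: 1 H each → 2
  2 × N: 2 H each → 4
  1 × Cl: no H
  1 × F: no H
  Total hydrogens = 16.
Molecular formula: C13H16ClFN2O5

C13H16ClFN2O5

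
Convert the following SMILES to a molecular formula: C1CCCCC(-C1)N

C7H15N

Heavy atoms from the SMILES: 7 C, 1 N.
Implicit hydrogens by atom environment:
  6 × C: 2 H each → 12
  1 × C: 1 H
  1 × N: 2 H
  Total hydrogens = 15.
Molecular formula: C7H15N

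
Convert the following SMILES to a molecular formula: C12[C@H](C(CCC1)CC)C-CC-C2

Heavy atoms from the SMILES: 12 C.
Implicit hydrogens by atom environment:
  8 × C: 2 H each → 16
  3 × C: 1 H each → 3
  1 × C: 3 H
  Total hydrogens = 22.
Molecular formula: C12H22

C12H22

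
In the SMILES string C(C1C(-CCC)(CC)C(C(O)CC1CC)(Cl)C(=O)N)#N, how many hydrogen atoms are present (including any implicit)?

Hydrogens are implicit in SMILES; fill each atom to its normal valence:
  5 × C: 2 H each → 10
  4 × C: no H
  3 × C: 3 H each → 9
  3 × C: 1 H each → 3
  1 × Cl: no H
  1 × N: 2 H
  1 × N: no H
  1 × O: 1 H
  1 × O: no H
  Total hydrogens = 25.

25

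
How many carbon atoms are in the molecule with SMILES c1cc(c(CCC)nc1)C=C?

10

The symbol for carbon appears 10 times in the SMILES. Lowercase c denotes aromatic carbon and counts toward C.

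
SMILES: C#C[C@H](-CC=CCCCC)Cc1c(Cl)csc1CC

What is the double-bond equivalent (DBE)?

Molecular formula from the SMILES: C17H23ClS.
DoU = (2C + 2 + N − H − X)/2 = (2·17 + 2 + 0 − 23 − 1)/2 = 12/2 = 6.
(Structurally: 1 ring(s) + 5 π bond(s) = 6.)

6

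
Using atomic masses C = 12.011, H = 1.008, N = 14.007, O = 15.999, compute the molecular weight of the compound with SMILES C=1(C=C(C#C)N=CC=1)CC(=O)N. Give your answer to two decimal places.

Molecular formula: C9H8N2O.
M = 9×12.011 + 8×1.008 + 2×14.007 + 1×15.999 = 160.18 g/mol.

160.18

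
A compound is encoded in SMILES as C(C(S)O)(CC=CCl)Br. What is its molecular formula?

Heavy atoms from the SMILES: 1 Br, 5 C, 1 Cl, 1 O, 1 S.
Implicit hydrogens by atom environment:
  4 × C: 1 H each → 4
  1 × Br: no H
  1 × C: 2 H
  1 × Cl: no H
  1 × O: 1 H
  1 × S: 1 H
  Total hydrogens = 8.
Molecular formula: C5H8BrClOS

C5H8BrClOS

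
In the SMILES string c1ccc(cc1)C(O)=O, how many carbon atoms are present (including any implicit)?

The symbol for carbon appears 7 times in the SMILES. Lowercase c denotes aromatic carbon and counts toward C.

7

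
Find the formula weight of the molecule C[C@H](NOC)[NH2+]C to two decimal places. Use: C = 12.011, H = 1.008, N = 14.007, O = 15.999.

Molecular formula: C4H13N2O+.
M = 4×12.011 + 13×1.008 + 2×14.007 + 1×15.999 = 105.16 g/mol.

105.16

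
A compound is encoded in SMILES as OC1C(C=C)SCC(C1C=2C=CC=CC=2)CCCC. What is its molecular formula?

C17H24OS

Heavy atoms from the SMILES: 17 C, 1 O, 1 S.
Implicit hydrogens by atom environment:
  5 × C: 2 H each → 10
  5 × C: 1 H each → 5
  5 × C (aromatic): 1 H each → 5
  1 × C: 3 H
  1 × C (aromatic): no H
  1 × O: 1 H
  1 × S: no H
  Total hydrogens = 24.
Molecular formula: C17H24OS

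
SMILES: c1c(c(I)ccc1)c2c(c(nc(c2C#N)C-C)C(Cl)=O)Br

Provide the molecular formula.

C15H9BrClIN2O

Heavy atoms from the SMILES: 1 Br, 15 C, 1 Cl, 1 I, 2 N, 1 O.
Implicit hydrogens by atom environment:
  7 × C (aromatic): no H
  4 × C (aromatic): 1 H each → 4
  2 × C: no H
  1 × Br: no H
  1 × C: 3 H
  1 × C: 2 H
  1 × Cl: no H
  1 × I: no H
  1 × N (aromatic): no H
  1 × N: no H
  1 × O: no H
  Total hydrogens = 9.
Molecular formula: C15H9BrClIN2O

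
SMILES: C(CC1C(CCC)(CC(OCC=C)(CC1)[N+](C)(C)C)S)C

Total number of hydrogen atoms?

Hydrogens are implicit in SMILES; fill each atom to its normal valence:
  9 × C: 2 H each → 18
  5 × C: 3 H each → 15
  2 × C: 1 H each → 2
  2 × C: no H
  1 × N (charge +1): no H
  1 × O: no H
  1 × S: 1 H
  Total hydrogens = 36.

36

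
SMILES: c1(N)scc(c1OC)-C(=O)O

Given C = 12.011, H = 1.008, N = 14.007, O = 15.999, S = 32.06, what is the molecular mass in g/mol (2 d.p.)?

Molecular formula: C6H7NO3S.
M = 6×12.011 + 7×1.008 + 1×14.007 + 3×15.999 + 1×32.06 = 173.19 g/mol.

173.19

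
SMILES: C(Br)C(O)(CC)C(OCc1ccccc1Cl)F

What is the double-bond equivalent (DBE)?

4

Molecular formula from the SMILES: C12H15BrClFO2.
DoU = (2C + 2 + N − H − X)/2 = (2·12 + 2 + 0 − 15 − 3)/2 = 8/2 = 4.
(Structurally: 1 ring(s) + 3 π bond(s) = 4.)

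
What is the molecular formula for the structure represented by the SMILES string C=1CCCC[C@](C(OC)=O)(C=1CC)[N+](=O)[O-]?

C11H17NO4

Heavy atoms from the SMILES: 11 C, 1 N, 4 O.
Implicit hydrogens by atom environment:
  5 × C: 2 H each → 10
  3 × C: no H
  3 × O: no H
  2 × C: 3 H each → 6
  1 × C: 1 H
  1 × N (charge +1): no H
  1 × O (charge -1): no H
  Total hydrogens = 17.
Molecular formula: C11H17NO4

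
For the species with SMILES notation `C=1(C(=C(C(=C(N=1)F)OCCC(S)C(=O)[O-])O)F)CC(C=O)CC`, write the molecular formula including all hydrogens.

Heavy atoms from the SMILES: 14 C, 2 F, 1 N, 5 O, 1 S.
Implicit hydrogens by atom environment:
  5 × C (aromatic): no H
  4 × C: 2 H each → 8
  3 × C: 1 H each → 3
  3 × O: no H
  2 × F: no H
  1 × C: 3 H
  1 × C: no H
  1 × N (aromatic): no H
  1 × O: 1 H
  1 × O (charge -1): no H
  1 × S: 1 H
  Total hydrogens = 16.
Net charge -1.
Molecular formula: C14H16F2NO5S-

C14H16F2NO5S-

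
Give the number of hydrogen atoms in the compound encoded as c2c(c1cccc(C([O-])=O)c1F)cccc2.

Hydrogens are implicit in SMILES; fill each atom to its normal valence:
  8 × C (aromatic): 1 H each → 8
  4 × C (aromatic): no H
  1 × C: no H
  1 × F: no H
  1 × O: no H
  1 × O (charge -1): no H
  Total hydrogens = 8.

8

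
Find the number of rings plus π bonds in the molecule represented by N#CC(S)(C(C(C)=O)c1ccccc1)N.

Molecular formula from the SMILES: C11H12N2OS.
DoU = (2C + 2 + N − H − X)/2 = (2·11 + 2 + 2 − 12 − 0)/2 = 14/2 = 7.
(Structurally: 1 ring(s) + 6 π bond(s) = 7.)

7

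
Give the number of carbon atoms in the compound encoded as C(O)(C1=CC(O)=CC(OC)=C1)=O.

The symbol for carbon appears 8 times in the SMILES.

8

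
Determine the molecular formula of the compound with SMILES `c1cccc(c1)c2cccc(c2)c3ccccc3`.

C18H14

Heavy atoms from the SMILES: 18 C.
Implicit hydrogens by atom environment:
  14 × C (aromatic): 1 H each → 14
  4 × C (aromatic): no H
  Total hydrogens = 14.
Molecular formula: C18H14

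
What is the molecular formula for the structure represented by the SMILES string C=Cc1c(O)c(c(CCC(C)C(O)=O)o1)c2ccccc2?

Heavy atoms from the SMILES: 17 C, 4 O.
Implicit hydrogens by atom environment:
  5 × C (aromatic): 1 H each → 5
  5 × C (aromatic): no H
  3 × C: 2 H each → 6
  2 × C: 1 H each → 2
  2 × O: 1 H each → 2
  1 × C: 3 H
  1 × C: no H
  1 × O (aromatic): no H
  1 × O: no H
  Total hydrogens = 18.
Molecular formula: C17H18O4

C17H18O4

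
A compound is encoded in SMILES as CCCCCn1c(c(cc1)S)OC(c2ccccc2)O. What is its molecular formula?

C16H21NO2S

Heavy atoms from the SMILES: 16 C, 1 N, 2 O, 1 S.
Implicit hydrogens by atom environment:
  7 × C (aromatic): 1 H each → 7
  4 × C: 2 H each → 8
  3 × C (aromatic): no H
  1 × C: 3 H
  1 × C: 1 H
  1 × N (aromatic): no H
  1 × O: 1 H
  1 × O: no H
  1 × S: 1 H
  Total hydrogens = 21.
Molecular formula: C16H21NO2S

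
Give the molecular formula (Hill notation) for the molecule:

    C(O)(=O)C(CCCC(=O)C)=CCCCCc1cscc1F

Heavy atoms from the SMILES: 16 C, 1 F, 3 O, 1 S.
Implicit hydrogens by atom environment:
  7 × C: 2 H each → 14
  3 × C: no H
  2 × C (aromatic): 1 H each → 2
  2 × C (aromatic): no H
  2 × O: no H
  1 × C: 3 H
  1 × C: 1 H
  1 × F: no H
  1 × O: 1 H
  1 × S (aromatic): no H
  Total hydrogens = 21.
Molecular formula: C16H21FO3S

C16H21FO3S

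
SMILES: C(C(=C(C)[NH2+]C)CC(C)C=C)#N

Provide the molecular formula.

C10H17N2+

Heavy atoms from the SMILES: 10 C, 2 N.
Implicit hydrogens by atom environment:
  3 × C: 3 H each → 9
  3 × C: no H
  2 × C: 2 H each → 4
  2 × C: 1 H each → 2
  1 × N (charge +1): 2 H
  1 × N: no H
  Total hydrogens = 17.
Net charge +1.
Molecular formula: C10H17N2+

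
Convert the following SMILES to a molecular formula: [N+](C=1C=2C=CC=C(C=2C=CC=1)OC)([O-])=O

Heavy atoms from the SMILES: 11 C, 1 N, 3 O.
Implicit hydrogens by atom environment:
  6 × C (aromatic): 1 H each → 6
  4 × C (aromatic): no H
  2 × O: no H
  1 × C: 3 H
  1 × N (charge +1): no H
  1 × O (charge -1): no H
  Total hydrogens = 9.
Molecular formula: C11H9NO3

C11H9NO3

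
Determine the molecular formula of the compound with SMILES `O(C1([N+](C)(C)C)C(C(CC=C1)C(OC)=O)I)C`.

Heavy atoms from the SMILES: 12 C, 1 I, 1 N, 3 O.
Implicit hydrogens by atom environment:
  5 × C: 3 H each → 15
  4 × C: 1 H each → 4
  3 × O: no H
  2 × C: no H
  1 × C: 2 H
  1 × I: no H
  1 × N (charge +1): no H
  Total hydrogens = 21.
Net charge +1.
Molecular formula: C12H21INO3+

C12H21INO3+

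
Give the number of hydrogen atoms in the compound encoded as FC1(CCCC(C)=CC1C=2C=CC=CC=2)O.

17

Hydrogens are implicit in SMILES; fill each atom to its normal valence:
  5 × C (aromatic): 1 H each → 5
  3 × C: 2 H each → 6
  2 × C: 1 H each → 2
  2 × C: no H
  1 × C: 3 H
  1 × C (aromatic): no H
  1 × F: no H
  1 × O: 1 H
  Total hydrogens = 17.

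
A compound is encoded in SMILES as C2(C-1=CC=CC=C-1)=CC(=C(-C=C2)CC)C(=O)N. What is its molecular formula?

C15H15NO

Heavy atoms from the SMILES: 15 C, 1 N, 1 O.
Implicit hydrogens by atom environment:
  8 × C (aromatic): 1 H each → 8
  4 × C (aromatic): no H
  1 × C: 3 H
  1 × C: 2 H
  1 × C: no H
  1 × N: 2 H
  1 × O: no H
  Total hydrogens = 15.
Molecular formula: C15H15NO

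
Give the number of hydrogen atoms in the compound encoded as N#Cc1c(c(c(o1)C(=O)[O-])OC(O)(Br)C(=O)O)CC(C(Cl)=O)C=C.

Hydrogens are implicit in SMILES; fill each atom to its normal valence:
  5 × C: no H
  4 × C (aromatic): no H
  4 × O: no H
  2 × C: 2 H each → 4
  2 × C: 1 H each → 2
  2 × O: 1 H each → 2
  1 × Br: no H
  1 × Cl: no H
  1 × N: no H
  1 × O (aromatic): no H
  1 × O (charge -1): no H
  Total hydrogens = 8.

8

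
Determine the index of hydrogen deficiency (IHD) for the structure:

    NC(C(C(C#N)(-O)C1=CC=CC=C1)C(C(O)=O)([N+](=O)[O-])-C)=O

Molecular formula from the SMILES: C13H13N3O6.
DoU = (2C + 2 + N − H − X)/2 = (2·13 + 2 + 3 − 13 − 0)/2 = 18/2 = 9.
(Structurally: 1 ring(s) + 8 π bond(s) = 9.)

9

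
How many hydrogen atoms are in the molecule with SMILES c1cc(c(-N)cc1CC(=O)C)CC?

15

Hydrogens are implicit in SMILES; fill each atom to its normal valence:
  3 × C (aromatic): 1 H each → 3
  3 × C (aromatic): no H
  2 × C: 3 H each → 6
  2 × C: 2 H each → 4
  1 × C: no H
  1 × N: 2 H
  1 × O: no H
  Total hydrogens = 15.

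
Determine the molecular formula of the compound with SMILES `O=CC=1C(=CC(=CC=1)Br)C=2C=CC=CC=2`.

Heavy atoms from the SMILES: 1 Br, 13 C, 1 O.
Implicit hydrogens by atom environment:
  8 × C (aromatic): 1 H each → 8
  4 × C (aromatic): no H
  1 × Br: no H
  1 × C: 1 H
  1 × O: no H
  Total hydrogens = 9.
Molecular formula: C13H9BrO

C13H9BrO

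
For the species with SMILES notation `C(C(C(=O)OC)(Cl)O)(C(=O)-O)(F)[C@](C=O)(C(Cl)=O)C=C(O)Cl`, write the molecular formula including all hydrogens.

Heavy atoms from the SMILES: 10 C, 3 Cl, 1 F, 8 O.
Implicit hydrogens by atom environment:
  7 × C: no H
  5 × O: no H
  3 × Cl: no H
  3 × O: 1 H each → 3
  2 × C: 1 H each → 2
  1 × C: 3 H
  1 × F: no H
  Total hydrogens = 8.
Molecular formula: C10H8Cl3FO8

C10H8Cl3FO8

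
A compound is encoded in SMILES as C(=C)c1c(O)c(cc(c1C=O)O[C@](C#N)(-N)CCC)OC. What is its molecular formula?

C15H18N2O4

Heavy atoms from the SMILES: 15 C, 2 N, 4 O.
Implicit hydrogens by atom environment:
  5 × C (aromatic): no H
  3 × C: 2 H each → 6
  3 × O: no H
  2 × C: 3 H each → 6
  2 × C: 1 H each → 2
  2 × C: no H
  1 × C (aromatic): 1 H
  1 × N: 2 H
  1 × N: no H
  1 × O: 1 H
  Total hydrogens = 18.
Molecular formula: C15H18N2O4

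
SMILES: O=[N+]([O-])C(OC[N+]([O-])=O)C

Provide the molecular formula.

C3H6N2O5

Heavy atoms from the SMILES: 3 C, 2 N, 5 O.
Implicit hydrogens by atom environment:
  3 × O: no H
  2 × N (charge +1): no H
  2 × O (charge -1): no H
  1 × C: 3 H
  1 × C: 2 H
  1 × C: 1 H
  Total hydrogens = 6.
Molecular formula: C3H6N2O5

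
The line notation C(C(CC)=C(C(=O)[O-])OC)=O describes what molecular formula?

Heavy atoms from the SMILES: 7 C, 4 O.
Implicit hydrogens by atom environment:
  3 × C: no H
  3 × O: no H
  2 × C: 3 H each → 6
  1 × C: 2 H
  1 × C: 1 H
  1 × O (charge -1): no H
  Total hydrogens = 9.
Net charge -1.
Molecular formula: C7H9O4-

C7H9O4-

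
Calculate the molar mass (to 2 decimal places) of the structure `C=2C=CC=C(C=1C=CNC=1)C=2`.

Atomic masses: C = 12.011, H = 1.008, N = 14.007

Molecular formula: C10H9N.
M = 10×12.011 + 9×1.008 + 1×14.007 = 143.19 g/mol.

143.19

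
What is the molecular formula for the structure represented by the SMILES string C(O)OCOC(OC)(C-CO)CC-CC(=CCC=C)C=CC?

C17H30O5

Heavy atoms from the SMILES: 17 C, 5 O.
Implicit hydrogens by atom environment:
  9 × C: 2 H each → 18
  4 × C: 1 H each → 4
  3 × O: no H
  2 × C: 3 H each → 6
  2 × C: no H
  2 × O: 1 H each → 2
  Total hydrogens = 30.
Molecular formula: C17H30O5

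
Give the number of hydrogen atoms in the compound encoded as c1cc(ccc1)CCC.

Hydrogens are implicit in SMILES; fill each atom to its normal valence:
  5 × C (aromatic): 1 H each → 5
  2 × C: 2 H each → 4
  1 × C: 3 H
  1 × C (aromatic): no H
  Total hydrogens = 12.

12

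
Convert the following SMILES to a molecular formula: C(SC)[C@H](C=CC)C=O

C7H12OS

Heavy atoms from the SMILES: 7 C, 1 O, 1 S.
Implicit hydrogens by atom environment:
  4 × C: 1 H each → 4
  2 × C: 3 H each → 6
  1 × C: 2 H
  1 × O: no H
  1 × S: no H
  Total hydrogens = 12.
Molecular formula: C7H12OS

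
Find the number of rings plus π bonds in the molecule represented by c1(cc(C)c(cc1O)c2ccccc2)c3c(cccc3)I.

Molecular formula from the SMILES: C19H15IO.
DoU = (2C + 2 + N − H − X)/2 = (2·19 + 2 + 0 − 15 − 1)/2 = 24/2 = 12.
(Structurally: 3 ring(s) + 9 π bond(s) = 12.)

12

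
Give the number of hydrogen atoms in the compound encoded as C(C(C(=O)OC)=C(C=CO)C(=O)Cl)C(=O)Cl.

Hydrogens are implicit in SMILES; fill each atom to its normal valence:
  5 × C: no H
  4 × O: no H
  2 × C: 1 H each → 2
  2 × Cl: no H
  1 × C: 3 H
  1 × C: 2 H
  1 × O: 1 H
  Total hydrogens = 8.

8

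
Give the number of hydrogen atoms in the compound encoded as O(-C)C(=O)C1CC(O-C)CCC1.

Hydrogens are implicit in SMILES; fill each atom to its normal valence:
  4 × C: 2 H each → 8
  3 × O: no H
  2 × C: 3 H each → 6
  2 × C: 1 H each → 2
  1 × C: no H
  Total hydrogens = 16.

16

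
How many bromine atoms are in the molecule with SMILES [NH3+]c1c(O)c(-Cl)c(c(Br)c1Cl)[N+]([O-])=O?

The symbol for bromine appears 1 time in the SMILES.

1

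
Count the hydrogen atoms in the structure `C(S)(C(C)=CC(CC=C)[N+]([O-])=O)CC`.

17

Hydrogens are implicit in SMILES; fill each atom to its normal valence:
  4 × C: 1 H each → 4
  3 × C: 2 H each → 6
  2 × C: 3 H each → 6
  1 × C: no H
  1 × N (charge +1): no H
  1 × O: no H
  1 × O (charge -1): no H
  1 × S: 1 H
  Total hydrogens = 17.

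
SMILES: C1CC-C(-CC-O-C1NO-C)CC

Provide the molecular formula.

Heavy atoms from the SMILES: 10 C, 1 N, 2 O.
Implicit hydrogens by atom environment:
  6 × C: 2 H each → 12
  2 × C: 3 H each → 6
  2 × C: 1 H each → 2
  2 × O: no H
  1 × N: 1 H
  Total hydrogens = 21.
Molecular formula: C10H21NO2

C10H21NO2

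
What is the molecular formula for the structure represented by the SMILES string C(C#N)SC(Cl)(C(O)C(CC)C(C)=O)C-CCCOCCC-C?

Heavy atoms from the SMILES: 17 C, 1 Cl, 1 N, 3 O, 1 S.
Implicit hydrogens by atom environment:
  9 × C: 2 H each → 18
  3 × C: 3 H each → 9
  3 × C: no H
  2 × C: 1 H each → 2
  2 × O: no H
  1 × Cl: no H
  1 × N: no H
  1 × O: 1 H
  1 × S: no H
  Total hydrogens = 30.
Molecular formula: C17H30ClNO3S

C17H30ClNO3S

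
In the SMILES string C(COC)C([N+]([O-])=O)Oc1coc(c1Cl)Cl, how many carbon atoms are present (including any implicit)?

The symbol for carbon appears 8 times in the SMILES. Lowercase c denotes aromatic carbon and counts toward C.

8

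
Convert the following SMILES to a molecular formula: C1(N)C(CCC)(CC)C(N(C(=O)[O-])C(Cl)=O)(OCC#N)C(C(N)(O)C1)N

C15H25ClN5O5-

Heavy atoms from the SMILES: 15 C, 1 Cl, 5 N, 5 O.
Implicit hydrogens by atom environment:
  6 × C: no H
  5 × C: 2 H each → 10
  3 × N: 2 H each → 6
  3 × O: no H
  2 × C: 3 H each → 6
  2 × C: 1 H each → 2
  2 × N: no H
  1 × Cl: no H
  1 × O: 1 H
  1 × O (charge -1): no H
  Total hydrogens = 25.
Net charge -1.
Molecular formula: C15H25ClN5O5-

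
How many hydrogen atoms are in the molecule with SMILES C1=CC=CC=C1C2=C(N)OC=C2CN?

12

Hydrogens are implicit in SMILES; fill each atom to its normal valence:
  6 × C (aromatic): 1 H each → 6
  4 × C (aromatic): no H
  2 × N: 2 H each → 4
  1 × C: 2 H
  1 × O (aromatic): no H
  Total hydrogens = 12.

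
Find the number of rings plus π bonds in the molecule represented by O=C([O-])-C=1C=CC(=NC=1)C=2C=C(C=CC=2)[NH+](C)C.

9

Molecular formula from the SMILES: C14H14N2O2.
DoU = (2C + 2 + N − H − X)/2 = (2·14 + 2 + 2 − 14 − 0)/2 = 18/2 = 9.
(Structurally: 2 ring(s) + 7 π bond(s) = 9.)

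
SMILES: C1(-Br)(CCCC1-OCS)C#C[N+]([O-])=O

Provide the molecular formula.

C8H10BrNO3S

Heavy atoms from the SMILES: 1 Br, 8 C, 1 N, 3 O, 1 S.
Implicit hydrogens by atom environment:
  4 × C: 2 H each → 8
  3 × C: no H
  2 × O: no H
  1 × Br: no H
  1 × C: 1 H
  1 × N (charge +1): no H
  1 × O (charge -1): no H
  1 × S: 1 H
  Total hydrogens = 10.
Molecular formula: C8H10BrNO3S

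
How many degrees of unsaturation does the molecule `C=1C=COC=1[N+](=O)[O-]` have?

Molecular formula from the SMILES: C4H3NO3.
DoU = (2C + 2 + N − H − X)/2 = (2·4 + 2 + 1 − 3 − 0)/2 = 8/2 = 4.
(Structurally: 1 ring(s) + 3 π bond(s) = 4.)

4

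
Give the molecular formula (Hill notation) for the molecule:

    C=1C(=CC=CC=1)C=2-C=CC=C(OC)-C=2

Heavy atoms from the SMILES: 13 C, 1 O.
Implicit hydrogens by atom environment:
  9 × C (aromatic): 1 H each → 9
  3 × C (aromatic): no H
  1 × C: 3 H
  1 × O: no H
  Total hydrogens = 12.
Molecular formula: C13H12O

C13H12O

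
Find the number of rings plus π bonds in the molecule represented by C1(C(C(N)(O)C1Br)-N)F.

1

Molecular formula from the SMILES: C4H8BrFN2O.
DoU = (2C + 2 + N − H − X)/2 = (2·4 + 2 + 2 − 8 − 2)/2 = 2/2 = 1.
(Structurally: 1 ring(s) + 0 π bond(s) = 1.)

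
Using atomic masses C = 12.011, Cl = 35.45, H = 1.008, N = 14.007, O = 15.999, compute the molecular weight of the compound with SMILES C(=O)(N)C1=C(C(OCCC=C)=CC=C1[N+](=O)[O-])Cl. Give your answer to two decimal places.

Molecular formula: C11H11ClN2O4.
M = 11×12.011 + 1×35.45 + 11×1.008 + 2×14.007 + 4×15.999 = 270.67 g/mol.

270.67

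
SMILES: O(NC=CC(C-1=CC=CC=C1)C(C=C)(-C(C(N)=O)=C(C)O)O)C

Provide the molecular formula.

Heavy atoms from the SMILES: 17 C, 2 N, 4 O.
Implicit hydrogens by atom environment:
  5 × C (aromatic): 1 H each → 5
  4 × C: 1 H each → 4
  4 × C: no H
  2 × C: 3 H each → 6
  2 × O: 1 H each → 2
  2 × O: no H
  1 × C: 2 H
  1 × C (aromatic): no H
  1 × N: 2 H
  1 × N: 1 H
  Total hydrogens = 22.
Molecular formula: C17H22N2O4

C17H22N2O4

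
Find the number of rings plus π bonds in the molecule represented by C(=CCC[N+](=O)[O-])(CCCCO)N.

2

Molecular formula from the SMILES: C8H16N2O3.
DoU = (2C + 2 + N − H − X)/2 = (2·8 + 2 + 2 − 16 − 0)/2 = 4/2 = 2.
(Structurally: 0 ring(s) + 2 π bond(s) = 2.)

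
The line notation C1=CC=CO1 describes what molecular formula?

C4H4O

Heavy atoms from the SMILES: 4 C, 1 O.
Implicit hydrogens by atom environment:
  4 × C (aromatic): 1 H each → 4
  1 × O (aromatic): no H
  Total hydrogens = 4.
Molecular formula: C4H4O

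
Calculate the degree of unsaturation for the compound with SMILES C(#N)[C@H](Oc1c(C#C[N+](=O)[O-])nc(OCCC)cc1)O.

9

Molecular formula from the SMILES: C12H11N3O5.
DoU = (2C + 2 + N − H − X)/2 = (2·12 + 2 + 3 − 11 − 0)/2 = 18/2 = 9.
(Structurally: 1 ring(s) + 8 π bond(s) = 9.)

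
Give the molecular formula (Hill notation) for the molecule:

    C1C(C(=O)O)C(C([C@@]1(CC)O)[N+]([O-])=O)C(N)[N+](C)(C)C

C12H24N3O5+

Heavy atoms from the SMILES: 12 C, 3 N, 5 O.
Implicit hydrogens by atom environment:
  4 × C: 3 H each → 12
  4 × C: 1 H each → 4
  2 × C: 2 H each → 4
  2 × C: no H
  2 × N (charge +1): no H
  2 × O: 1 H each → 2
  2 × O: no H
  1 × N: 2 H
  1 × O (charge -1): no H
  Total hydrogens = 24.
Net charge +1.
Molecular formula: C12H24N3O5+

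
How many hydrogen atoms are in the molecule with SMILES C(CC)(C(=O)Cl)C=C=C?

9

Hydrogens are implicit in SMILES; fill each atom to its normal valence:
  2 × C: 2 H each → 4
  2 × C: 1 H each → 2
  2 × C: no H
  1 × C: 3 H
  1 × Cl: no H
  1 × O: no H
  Total hydrogens = 9.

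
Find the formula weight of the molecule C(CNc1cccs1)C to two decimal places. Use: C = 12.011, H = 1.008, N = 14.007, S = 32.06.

141.23

Molecular formula: C7H11NS.
M = 7×12.011 + 11×1.008 + 1×14.007 + 1×32.06 = 141.23 g/mol.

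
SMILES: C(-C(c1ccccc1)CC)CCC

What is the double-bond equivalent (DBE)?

Molecular formula from the SMILES: C13H20.
DoU = (2C + 2 + N − H − X)/2 = (2·13 + 2 + 0 − 20 − 0)/2 = 8/2 = 4.
(Structurally: 1 ring(s) + 3 π bond(s) = 4.)

4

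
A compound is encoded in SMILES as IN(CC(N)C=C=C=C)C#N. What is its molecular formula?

Heavy atoms from the SMILES: 7 C, 1 I, 3 N.
Implicit hydrogens by atom environment:
  3 × C: no H
  2 × C: 2 H each → 4
  2 × C: 1 H each → 2
  2 × N: no H
  1 × I: no H
  1 × N: 2 H
  Total hydrogens = 8.
Molecular formula: C7H8IN3

C7H8IN3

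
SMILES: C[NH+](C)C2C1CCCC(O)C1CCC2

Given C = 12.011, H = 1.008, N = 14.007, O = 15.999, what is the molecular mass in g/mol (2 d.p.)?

198.33

Molecular formula: C12H24NO+.
M = 12×12.011 + 24×1.008 + 1×14.007 + 1×15.999 = 198.33 g/mol.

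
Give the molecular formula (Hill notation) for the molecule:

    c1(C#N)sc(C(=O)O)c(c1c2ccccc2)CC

C14H11NO2S

Heavy atoms from the SMILES: 14 C, 1 N, 2 O, 1 S.
Implicit hydrogens by atom environment:
  5 × C (aromatic): 1 H each → 5
  5 × C (aromatic): no H
  2 × C: no H
  1 × C: 3 H
  1 × C: 2 H
  1 × N: no H
  1 × O: 1 H
  1 × O: no H
  1 × S (aromatic): no H
  Total hydrogens = 11.
Molecular formula: C14H11NO2S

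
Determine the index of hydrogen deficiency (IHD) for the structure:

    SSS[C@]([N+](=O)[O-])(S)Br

1

Molecular formula from the SMILES: CH2BrNO2S4.
DoU = (2C + 2 + N − H − X)/2 = (2·1 + 2 + 1 − 2 − 1)/2 = 2/2 = 1.
(Structurally: 0 ring(s) + 1 π bond(s) = 1.)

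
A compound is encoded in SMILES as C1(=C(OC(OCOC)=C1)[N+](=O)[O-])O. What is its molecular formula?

C6H7NO6

Heavy atoms from the SMILES: 6 C, 1 N, 6 O.
Implicit hydrogens by atom environment:
  3 × C (aromatic): no H
  3 × O: no H
  1 × C: 3 H
  1 × C: 2 H
  1 × C (aromatic): 1 H
  1 × N (charge +1): no H
  1 × O: 1 H
  1 × O (aromatic): no H
  1 × O (charge -1): no H
  Total hydrogens = 7.
Molecular formula: C6H7NO6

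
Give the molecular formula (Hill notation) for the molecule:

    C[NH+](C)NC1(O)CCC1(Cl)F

Heavy atoms from the SMILES: 6 C, 1 Cl, 1 F, 2 N, 1 O.
Implicit hydrogens by atom environment:
  2 × C: 3 H each → 6
  2 × C: 2 H each → 4
  2 × C: no H
  1 × Cl: no H
  1 × F: no H
  1 × N: 1 H
  1 × N (charge +1): 1 H
  1 × O: 1 H
  Total hydrogens = 13.
Net charge +1.
Molecular formula: C6H13ClFN2O+

C6H13ClFN2O+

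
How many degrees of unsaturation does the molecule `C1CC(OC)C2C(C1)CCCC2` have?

2

Molecular formula from the SMILES: C11H20O.
DoU = (2C + 2 + N − H − X)/2 = (2·11 + 2 + 0 − 20 − 0)/2 = 4/2 = 2.
(Structurally: 2 ring(s) + 0 π bond(s) = 2.)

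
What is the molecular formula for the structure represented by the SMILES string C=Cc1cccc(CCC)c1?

Heavy atoms from the SMILES: 11 C.
Implicit hydrogens by atom environment:
  4 × C (aromatic): 1 H each → 4
  3 × C: 2 H each → 6
  2 × C (aromatic): no H
  1 × C: 3 H
  1 × C: 1 H
  Total hydrogens = 14.
Molecular formula: C11H14

C11H14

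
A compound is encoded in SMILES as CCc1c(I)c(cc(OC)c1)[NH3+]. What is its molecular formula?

Heavy atoms from the SMILES: 9 C, 1 I, 1 N, 1 O.
Implicit hydrogens by atom environment:
  4 × C (aromatic): no H
  2 × C: 3 H each → 6
  2 × C (aromatic): 1 H each → 2
  1 × C: 2 H
  1 × I: no H
  1 × N (charge +1): 3 H
  1 × O: no H
  Total hydrogens = 13.
Net charge +1.
Molecular formula: C9H13INO+

C9H13INO+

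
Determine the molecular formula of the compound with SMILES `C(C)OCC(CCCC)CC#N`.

Heavy atoms from the SMILES: 10 C, 1 N, 1 O.
Implicit hydrogens by atom environment:
  6 × C: 2 H each → 12
  2 × C: 3 H each → 6
  1 × C: 1 H
  1 × C: no H
  1 × N: no H
  1 × O: no H
  Total hydrogens = 19.
Molecular formula: C10H19NO

C10H19NO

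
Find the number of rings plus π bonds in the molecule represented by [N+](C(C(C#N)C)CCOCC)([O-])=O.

Molecular formula from the SMILES: C8H14N2O3.
DoU = (2C + 2 + N − H − X)/2 = (2·8 + 2 + 2 − 14 − 0)/2 = 6/2 = 3.
(Structurally: 0 ring(s) + 3 π bond(s) = 3.)

3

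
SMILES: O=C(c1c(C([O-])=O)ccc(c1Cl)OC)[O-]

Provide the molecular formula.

Heavy atoms from the SMILES: 9 C, 1 Cl, 5 O.
Implicit hydrogens by atom environment:
  4 × C (aromatic): no H
  3 × O: no H
  2 × C (aromatic): 1 H each → 2
  2 × C: no H
  2 × O (charge -1): no H
  1 × C: 3 H
  1 × Cl: no H
  Total hydrogens = 5.
Net charge -2.
Molecular formula: [C9H5ClO5]2-

[C9H5ClO5]2-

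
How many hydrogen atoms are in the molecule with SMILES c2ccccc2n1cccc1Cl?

Hydrogens are implicit in SMILES; fill each atom to its normal valence:
  8 × C (aromatic): 1 H each → 8
  2 × C (aromatic): no H
  1 × Cl: no H
  1 × N (aromatic): no H
  Total hydrogens = 8.

8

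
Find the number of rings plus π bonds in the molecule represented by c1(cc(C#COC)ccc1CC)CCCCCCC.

6

Molecular formula from the SMILES: C18H26O.
DoU = (2C + 2 + N − H − X)/2 = (2·18 + 2 + 0 − 26 − 0)/2 = 12/2 = 6.
(Structurally: 1 ring(s) + 5 π bond(s) = 6.)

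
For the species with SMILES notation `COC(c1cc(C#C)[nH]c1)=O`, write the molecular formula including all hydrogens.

C8H7NO2

Heavy atoms from the SMILES: 8 C, 1 N, 2 O.
Implicit hydrogens by atom environment:
  2 × C (aromatic): 1 H each → 2
  2 × C (aromatic): no H
  2 × C: no H
  2 × O: no H
  1 × C: 3 H
  1 × C: 1 H
  1 × N (aromatic): 1 H
  Total hydrogens = 7.
Molecular formula: C8H7NO2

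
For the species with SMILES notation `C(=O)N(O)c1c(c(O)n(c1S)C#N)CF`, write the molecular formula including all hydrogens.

Heavy atoms from the SMILES: 7 C, 1 F, 3 N, 3 O, 1 S.
Implicit hydrogens by atom environment:
  4 × C (aromatic): no H
  2 × N: no H
  2 × O: 1 H each → 2
  1 × C: 2 H
  1 × C: 1 H
  1 × C: no H
  1 × F: no H
  1 × N (aromatic): no H
  1 × O: no H
  1 × S: 1 H
  Total hydrogens = 6.
Molecular formula: C7H6FN3O3S

C7H6FN3O3S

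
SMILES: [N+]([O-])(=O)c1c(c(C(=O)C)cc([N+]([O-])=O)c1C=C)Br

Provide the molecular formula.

Heavy atoms from the SMILES: 1 Br, 10 C, 2 N, 5 O.
Implicit hydrogens by atom environment:
  5 × C (aromatic): no H
  3 × O: no H
  2 × N (charge +1): no H
  2 × O (charge -1): no H
  1 × Br: no H
  1 × C: 3 H
  1 × C: 2 H
  1 × C (aromatic): 1 H
  1 × C: 1 H
  1 × C: no H
  Total hydrogens = 7.
Molecular formula: C10H7BrN2O5

C10H7BrN2O5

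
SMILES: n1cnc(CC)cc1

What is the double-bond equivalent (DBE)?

4

Molecular formula from the SMILES: C6H8N2.
DoU = (2C + 2 + N − H − X)/2 = (2·6 + 2 + 2 − 8 − 0)/2 = 8/2 = 4.
(Structurally: 1 ring(s) + 3 π bond(s) = 4.)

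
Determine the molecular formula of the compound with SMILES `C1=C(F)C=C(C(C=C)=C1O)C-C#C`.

C11H9FO

Heavy atoms from the SMILES: 11 C, 1 F, 1 O.
Implicit hydrogens by atom environment:
  4 × C (aromatic): no H
  2 × C: 2 H each → 4
  2 × C (aromatic): 1 H each → 2
  2 × C: 1 H each → 2
  1 × C: no H
  1 × F: no H
  1 × O: 1 H
  Total hydrogens = 9.
Molecular formula: C11H9FO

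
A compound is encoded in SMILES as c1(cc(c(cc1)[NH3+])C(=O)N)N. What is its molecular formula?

C7H10N3O+

Heavy atoms from the SMILES: 7 C, 3 N, 1 O.
Implicit hydrogens by atom environment:
  3 × C (aromatic): 1 H each → 3
  3 × C (aromatic): no H
  2 × N: 2 H each → 4
  1 × C: no H
  1 × N (charge +1): 3 H
  1 × O: no H
  Total hydrogens = 10.
Net charge +1.
Molecular formula: C7H10N3O+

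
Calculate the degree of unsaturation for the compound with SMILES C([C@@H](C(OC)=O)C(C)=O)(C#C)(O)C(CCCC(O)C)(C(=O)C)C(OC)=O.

6

Molecular formula from the SMILES: C18H26O8.
DoU = (2C + 2 + N − H − X)/2 = (2·18 + 2 + 0 − 26 − 0)/2 = 12/2 = 6.
(Structurally: 0 ring(s) + 6 π bond(s) = 6.)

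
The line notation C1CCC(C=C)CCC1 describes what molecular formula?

Heavy atoms from the SMILES: 9 C.
Implicit hydrogens by atom environment:
  7 × C: 2 H each → 14
  2 × C: 1 H each → 2
  Total hydrogens = 16.
Molecular formula: C9H16

C9H16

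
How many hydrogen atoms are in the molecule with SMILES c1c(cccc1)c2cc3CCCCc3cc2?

16

Hydrogens are implicit in SMILES; fill each atom to its normal valence:
  8 × C (aromatic): 1 H each → 8
  4 × C: 2 H each → 8
  4 × C (aromatic): no H
  Total hydrogens = 16.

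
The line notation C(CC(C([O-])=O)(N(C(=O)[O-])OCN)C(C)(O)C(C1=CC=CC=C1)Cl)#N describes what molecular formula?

[C15H16ClN3O6]2-

Heavy atoms from the SMILES: 15 C, 1 Cl, 3 N, 6 O.
Implicit hydrogens by atom environment:
  5 × C (aromatic): 1 H each → 5
  5 × C: no H
  3 × O: no H
  2 × C: 2 H each → 4
  2 × N: no H
  2 × O (charge -1): no H
  1 × C: 3 H
  1 × C: 1 H
  1 × C (aromatic): no H
  1 × Cl: no H
  1 × N: 2 H
  1 × O: 1 H
  Total hydrogens = 16.
Net charge -2.
Molecular formula: [C15H16ClN3O6]2-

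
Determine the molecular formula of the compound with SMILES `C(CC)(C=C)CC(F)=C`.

C8H13F

Heavy atoms from the SMILES: 8 C, 1 F.
Implicit hydrogens by atom environment:
  4 × C: 2 H each → 8
  2 × C: 1 H each → 2
  1 × C: 3 H
  1 × C: no H
  1 × F: no H
  Total hydrogens = 13.
Molecular formula: C8H13F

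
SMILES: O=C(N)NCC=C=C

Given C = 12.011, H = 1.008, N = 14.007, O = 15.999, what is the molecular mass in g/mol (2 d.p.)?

Molecular formula: C5H8N2O.
M = 5×12.011 + 8×1.008 + 2×14.007 + 1×15.999 = 112.13 g/mol.

112.13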